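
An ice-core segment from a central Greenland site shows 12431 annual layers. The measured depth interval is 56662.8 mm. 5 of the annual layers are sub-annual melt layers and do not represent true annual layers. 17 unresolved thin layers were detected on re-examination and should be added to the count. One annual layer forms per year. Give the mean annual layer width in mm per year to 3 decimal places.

4.554 mm per year

After corrections the count is 12431 − 5 + 17 = 12443 annual layers.
Extension rate ≈ 56662.8 / 12443 = 4.554 mm per year.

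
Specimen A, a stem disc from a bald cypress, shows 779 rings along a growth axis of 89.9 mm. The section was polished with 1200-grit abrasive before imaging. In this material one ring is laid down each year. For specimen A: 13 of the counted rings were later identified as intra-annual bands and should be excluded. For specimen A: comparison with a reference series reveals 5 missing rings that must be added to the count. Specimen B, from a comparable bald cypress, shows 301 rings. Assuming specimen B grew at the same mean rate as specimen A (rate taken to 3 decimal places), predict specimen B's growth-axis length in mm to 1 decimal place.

35.2 mm

Specimen A: true ring count = 779 − 13 + 5 = 771.
A: Extension rate ≈ 89.9 / 771 = 0.117 mm/yr.
B's length ≈ 0.117 × 301 = 35.2 mm.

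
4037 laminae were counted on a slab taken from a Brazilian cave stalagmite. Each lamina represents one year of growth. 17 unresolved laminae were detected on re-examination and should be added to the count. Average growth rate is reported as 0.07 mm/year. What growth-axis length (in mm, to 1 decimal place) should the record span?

Correcting the raw count gives 4037 + 17 = 4054 true laminae.
4054 years at 0.07 mm/year gives 0.07 × 4054 = 283.8 mm.

283.8 mm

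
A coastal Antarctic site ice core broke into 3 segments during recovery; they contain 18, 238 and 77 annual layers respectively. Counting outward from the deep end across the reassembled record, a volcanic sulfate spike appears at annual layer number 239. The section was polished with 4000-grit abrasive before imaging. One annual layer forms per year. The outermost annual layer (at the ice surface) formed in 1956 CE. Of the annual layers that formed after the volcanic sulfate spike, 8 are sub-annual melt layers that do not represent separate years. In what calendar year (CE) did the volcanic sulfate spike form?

1870 CE

Total annual layers = 18 + 238 + 77 = 333.
The volcanic sulfate spike sits at annual layer 239 from the deep end, so 333 − 239 = 94 annual layers formed after it.
Removing the 8 false annual layers leaves 94 − 8 = 86 true annual layers beyond the volcanic sulfate spike.
1956 − 86 = 1870 CE.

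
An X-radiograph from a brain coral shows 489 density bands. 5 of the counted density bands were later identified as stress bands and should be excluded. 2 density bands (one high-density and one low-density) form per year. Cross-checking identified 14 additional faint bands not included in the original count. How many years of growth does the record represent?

249 yr

True density band count = 489 − 5 + 14 = 498.
With 2 density bands per year, 498 / 2 = 249 years.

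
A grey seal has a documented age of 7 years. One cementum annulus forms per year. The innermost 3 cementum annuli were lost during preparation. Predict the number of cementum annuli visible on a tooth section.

Expected cementum annuli over 7 years: 7.
7 − 3 missed = 4 cementum annuli expected in the prepared section.

4 cementum annuli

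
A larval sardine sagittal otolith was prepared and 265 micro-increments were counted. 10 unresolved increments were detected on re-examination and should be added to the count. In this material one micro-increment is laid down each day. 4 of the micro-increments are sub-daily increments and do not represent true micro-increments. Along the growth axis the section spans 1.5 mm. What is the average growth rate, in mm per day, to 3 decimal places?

Adjusted count: 265 − 4 + 10 = 271 micro-increments.
1.5 mm over 271 days gives 1.5 / 271 ≈ 0.006 mm per day.

0.006 mm per day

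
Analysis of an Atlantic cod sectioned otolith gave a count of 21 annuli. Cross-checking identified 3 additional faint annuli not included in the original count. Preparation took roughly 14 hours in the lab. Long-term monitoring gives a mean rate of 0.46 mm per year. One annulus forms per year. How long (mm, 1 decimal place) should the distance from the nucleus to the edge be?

11.0 mm

Correcting the raw count gives 21 + 3 = 24 true annuli.
24 years at 0.46 mm/year gives 0.46 × 24 = 11.0 mm.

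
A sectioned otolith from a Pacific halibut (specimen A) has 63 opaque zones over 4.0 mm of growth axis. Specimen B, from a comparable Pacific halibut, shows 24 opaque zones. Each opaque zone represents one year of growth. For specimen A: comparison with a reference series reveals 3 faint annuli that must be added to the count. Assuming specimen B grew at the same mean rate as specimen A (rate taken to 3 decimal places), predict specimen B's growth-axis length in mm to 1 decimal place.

Specimen A: after corrections the count is 63 + 3 = 66 opaque zones.
A: 4.0 mm over 66 years gives 4.0 / 66 ≈ 0.061 mm/year.
Length of B = 0.061 × 24 = 1.5 mm.

1.5 mm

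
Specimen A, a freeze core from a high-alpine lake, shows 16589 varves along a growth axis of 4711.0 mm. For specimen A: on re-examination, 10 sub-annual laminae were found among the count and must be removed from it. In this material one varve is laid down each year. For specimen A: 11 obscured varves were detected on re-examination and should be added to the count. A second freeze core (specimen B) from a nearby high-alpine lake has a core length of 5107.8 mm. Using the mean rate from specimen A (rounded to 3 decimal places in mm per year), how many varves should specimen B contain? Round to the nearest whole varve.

Specimen A: adjusted count: 16589 − 10 + 11 = 16590 varves.
A: Extension rate ≈ 4711.0 / 16590 = 0.284 mm/year.
For B, 5107.8 / 0.284 = 17985.21 years ≈ 17985 varves.

17985 varves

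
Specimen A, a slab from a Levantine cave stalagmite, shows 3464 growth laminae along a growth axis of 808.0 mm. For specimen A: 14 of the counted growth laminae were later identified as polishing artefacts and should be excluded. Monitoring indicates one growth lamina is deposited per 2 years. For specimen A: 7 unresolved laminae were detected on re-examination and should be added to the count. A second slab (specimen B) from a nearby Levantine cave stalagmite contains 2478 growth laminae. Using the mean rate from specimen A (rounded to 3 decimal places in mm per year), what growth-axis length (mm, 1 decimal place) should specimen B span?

579.9 mm

Specimen A: adjusted count: 3464 − 14 + 7 = 3457 growth laminae.
Specimen A: 3457 growth laminae at 2 years each span 3457 × 2 = 6914 years.
A: 808.0 mm over 6914 years gives 808.0 / 6914 ≈ 0.117 mm per year.
Specimen B: multiplying by 2 years per growth lamina: 2478 × 2 = 4956 years. Length of B = 0.117 × 4956 = 579.9 mm.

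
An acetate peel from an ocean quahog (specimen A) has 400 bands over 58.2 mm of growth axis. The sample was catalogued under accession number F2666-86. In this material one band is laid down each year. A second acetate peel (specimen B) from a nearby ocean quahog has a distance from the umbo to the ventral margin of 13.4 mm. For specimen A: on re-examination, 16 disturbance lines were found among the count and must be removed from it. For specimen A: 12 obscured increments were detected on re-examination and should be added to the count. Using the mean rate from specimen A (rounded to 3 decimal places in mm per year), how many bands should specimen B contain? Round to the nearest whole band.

91 bands

Specimen A: correcting the raw count gives 400 − 16 + 12 = 396 true bands.
A: Extension rate ≈ 58.2 / 396 = 0.147 mm/yr.
Specimen B: 13.4 mm / 0.147 mm per year = 91.16 years ≈ 91 bands.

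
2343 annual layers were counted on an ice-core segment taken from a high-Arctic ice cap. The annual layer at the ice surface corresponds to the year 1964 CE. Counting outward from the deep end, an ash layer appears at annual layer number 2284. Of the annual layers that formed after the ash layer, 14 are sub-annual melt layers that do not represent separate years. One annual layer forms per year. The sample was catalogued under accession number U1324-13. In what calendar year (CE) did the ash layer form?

1919 CE

2343 − 2284 = 59 annual layers lie beyond the ash layer toward the ice surface.
Removing the 14 false annual layers leaves 59 − 14 = 45 true annual layers beyond the ash layer.
The annual layer at the ice surface is 1964 CE, so the ash layer dates to 1964 − 45 = 1919 CE.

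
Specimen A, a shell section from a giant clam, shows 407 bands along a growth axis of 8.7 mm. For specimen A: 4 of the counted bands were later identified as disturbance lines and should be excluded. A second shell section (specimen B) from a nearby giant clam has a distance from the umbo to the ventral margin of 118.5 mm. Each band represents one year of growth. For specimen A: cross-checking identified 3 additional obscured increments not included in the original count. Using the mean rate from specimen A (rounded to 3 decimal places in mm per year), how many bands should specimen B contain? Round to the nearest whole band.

Specimen A: true band count = 407 − 4 + 3 = 406.
A: Mean rate = 8.7 mm / 406 years ≈ 0.021 mm/year.
Specimen B: 118.5 mm / 0.021 mm per year = 5642.86 years ≈ 5643 bands.

5643 bands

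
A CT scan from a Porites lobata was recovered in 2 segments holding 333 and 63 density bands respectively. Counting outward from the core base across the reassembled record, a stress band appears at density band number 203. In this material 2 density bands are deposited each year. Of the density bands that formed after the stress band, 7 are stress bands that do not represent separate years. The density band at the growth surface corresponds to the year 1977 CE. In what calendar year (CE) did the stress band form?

1884 CE

Total density bands = 333 + 63 = 396.
Between density band 203 and the growth surface there are 396 − 203 = 193 density bands.
193 − 7 false = 186 true density bands after the stress band.
186 density bands at 2 per year is 186 / 2 = 93 years.
The density band at the growth surface is 1977 CE, so the stress band dates to 1977 − 93 = 1884 CE.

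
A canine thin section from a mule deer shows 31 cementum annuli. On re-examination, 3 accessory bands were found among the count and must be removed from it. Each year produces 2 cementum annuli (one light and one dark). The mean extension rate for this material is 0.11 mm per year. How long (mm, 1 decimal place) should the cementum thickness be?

True cementum annulus count = 31 − 3 = 28.
Dividing by 2 cementum annuli per year: 28 / 2 = 14 years.
14 years at 0.11 mm/year gives 0.11 × 14 = 1.5 mm.

1.5 mm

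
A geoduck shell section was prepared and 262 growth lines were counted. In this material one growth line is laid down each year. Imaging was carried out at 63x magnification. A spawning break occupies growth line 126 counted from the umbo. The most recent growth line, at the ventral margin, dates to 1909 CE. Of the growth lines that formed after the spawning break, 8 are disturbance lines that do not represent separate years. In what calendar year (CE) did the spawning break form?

262 − 126 = 136 growth lines lie beyond the spawning break toward the ventral margin.
Removing the 8 false growth lines leaves 136 − 8 = 128 true growth lines beyond the spawning break.
Counting back 128 years from 1909 CE places the spawning break in 1909 − 128 = 1781 CE.

1781 CE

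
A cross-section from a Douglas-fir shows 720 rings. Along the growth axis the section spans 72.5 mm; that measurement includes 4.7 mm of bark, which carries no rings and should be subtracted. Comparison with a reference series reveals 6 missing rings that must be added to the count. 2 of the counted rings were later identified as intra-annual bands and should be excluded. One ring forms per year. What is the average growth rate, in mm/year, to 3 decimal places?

0.094 mm/year

Adjusted count: 720 − 2 + 6 = 724 rings.
The growth record spans 72.5 − 4.7 = 67.8 mm.
Mean rate = 67.8 mm / 724 years ≈ 0.094 mm/year.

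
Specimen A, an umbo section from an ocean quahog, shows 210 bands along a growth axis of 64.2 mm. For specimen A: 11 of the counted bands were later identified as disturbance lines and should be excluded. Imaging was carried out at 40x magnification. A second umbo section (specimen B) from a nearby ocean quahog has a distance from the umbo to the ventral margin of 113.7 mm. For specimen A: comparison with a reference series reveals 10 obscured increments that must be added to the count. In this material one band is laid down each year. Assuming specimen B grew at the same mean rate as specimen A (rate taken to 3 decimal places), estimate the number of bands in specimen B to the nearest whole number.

370 bands

Specimen A: adjusted count: 210 − 11 + 10 = 209 bands.
A: Mean rate = 64.2 mm / 209 years ≈ 0.307 mm/yr.
For B, 113.7 / 0.307 = 370.36 years ≈ 370 bands.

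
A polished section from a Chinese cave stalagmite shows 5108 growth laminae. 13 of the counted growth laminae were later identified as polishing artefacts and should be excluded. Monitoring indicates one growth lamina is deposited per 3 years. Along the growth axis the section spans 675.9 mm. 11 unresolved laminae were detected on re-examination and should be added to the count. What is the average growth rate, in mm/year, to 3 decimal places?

0.044 mm/year

True growth lamina count = 5108 − 13 + 11 = 5106.
5106 growth laminae at 3 years each span 5106 × 3 = 15318 years.
Extension rate ≈ 675.9 / 15318 = 0.044 mm/year.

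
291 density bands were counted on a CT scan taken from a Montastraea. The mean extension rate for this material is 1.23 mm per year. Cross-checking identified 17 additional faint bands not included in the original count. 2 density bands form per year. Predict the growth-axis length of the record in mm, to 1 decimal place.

Correcting the raw count gives 291 + 17 = 308 true density bands.
Dividing by 2 density bands per year: 308 / 2 = 154 years.
Predicted length = 1.23 mm/year × 154 years = 189.4 mm.

189.4 mm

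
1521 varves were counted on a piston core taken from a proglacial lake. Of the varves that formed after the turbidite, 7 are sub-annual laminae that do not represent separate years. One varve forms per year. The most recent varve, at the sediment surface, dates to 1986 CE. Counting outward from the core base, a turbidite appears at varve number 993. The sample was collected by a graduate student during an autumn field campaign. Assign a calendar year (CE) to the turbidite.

Between varve 993 and the sediment surface there are 1521 − 993 = 528 varves.
Removing the 7 false varves leaves 528 − 7 = 521 true varves beyond the turbidite.
Counting back 521 years from 1986 CE places the turbidite in 1986 − 521 = 1465 CE.

1465 CE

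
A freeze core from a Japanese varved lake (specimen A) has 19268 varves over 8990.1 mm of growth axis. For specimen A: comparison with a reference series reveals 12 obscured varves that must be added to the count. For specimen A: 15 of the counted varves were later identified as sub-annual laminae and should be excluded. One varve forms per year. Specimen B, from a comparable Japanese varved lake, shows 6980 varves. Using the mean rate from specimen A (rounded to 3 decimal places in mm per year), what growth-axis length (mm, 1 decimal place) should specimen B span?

3259.7 mm

Specimen A: adjusted count: 19268 − 15 + 12 = 19265 varves.
A: Mean rate = 8990.1 mm / 19265 years ≈ 0.467 mm per year.
Length of B = 0.467 × 6980 = 3259.7 mm.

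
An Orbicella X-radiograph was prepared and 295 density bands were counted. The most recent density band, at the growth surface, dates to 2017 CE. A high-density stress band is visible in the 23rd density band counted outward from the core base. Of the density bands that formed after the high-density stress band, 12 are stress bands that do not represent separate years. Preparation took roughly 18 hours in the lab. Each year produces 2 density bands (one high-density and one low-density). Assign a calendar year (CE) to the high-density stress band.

The high-density stress band sits at density band 23 from the core base, so 295 − 23 = 272 density bands formed after it.
272 − 12 false = 260 true density bands after the high-density stress band.
With 2 density bands per year, 260 / 2 = 130 years.
The density band at the growth surface is 2017 CE, so the high-density stress band dates to 2017 − 130 = 1887 CE.

1887 CE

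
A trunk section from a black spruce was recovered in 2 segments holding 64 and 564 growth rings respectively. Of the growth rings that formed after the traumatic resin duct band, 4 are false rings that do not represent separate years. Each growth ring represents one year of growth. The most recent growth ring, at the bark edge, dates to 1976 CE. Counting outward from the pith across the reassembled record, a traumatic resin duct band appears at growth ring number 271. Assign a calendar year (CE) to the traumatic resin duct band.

1623 CE

Total growth rings = 64 + 564 = 628.
The traumatic resin duct band sits at growth ring 271 from the pith, so 628 − 271 = 357 growth rings formed after it.
357 − 4 false = 353 true growth rings after the traumatic resin duct band.
Counting back 353 years from 1976 CE places the traumatic resin duct band in 1976 − 353 = 1623 CE.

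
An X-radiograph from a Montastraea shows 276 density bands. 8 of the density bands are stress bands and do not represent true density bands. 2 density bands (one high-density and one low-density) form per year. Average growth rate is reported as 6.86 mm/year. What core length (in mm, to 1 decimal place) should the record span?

True density band count = 276 − 8 = 268.
Dividing by 2 density bands per year: 268 / 2 = 134 years.
Length ≈ 6.86 × 134 = 919.2 mm.

919.2 mm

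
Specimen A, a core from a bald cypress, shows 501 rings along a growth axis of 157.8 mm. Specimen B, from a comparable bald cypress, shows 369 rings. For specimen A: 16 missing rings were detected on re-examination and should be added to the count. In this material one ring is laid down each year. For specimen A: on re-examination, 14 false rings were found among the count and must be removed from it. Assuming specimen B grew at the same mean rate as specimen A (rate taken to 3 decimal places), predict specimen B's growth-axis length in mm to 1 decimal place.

115.9 mm

Specimen A: correcting the raw count gives 501 − 14 + 16 = 503 true rings.
A: Mean rate = 157.8 mm / 503 years ≈ 0.314 mm per year.
Length of B = 0.314 × 369 = 115.9 mm.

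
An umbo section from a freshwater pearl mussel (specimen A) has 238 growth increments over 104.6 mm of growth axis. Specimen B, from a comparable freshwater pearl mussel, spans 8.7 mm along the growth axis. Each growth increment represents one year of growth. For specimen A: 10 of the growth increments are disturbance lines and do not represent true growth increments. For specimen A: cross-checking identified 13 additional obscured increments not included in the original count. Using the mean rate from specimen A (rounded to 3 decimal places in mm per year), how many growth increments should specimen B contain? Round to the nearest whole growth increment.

Specimen A: correcting the raw count gives 238 − 10 + 13 = 241 true growth increments.
A: Mean rate = 104.6 mm / 241 years ≈ 0.434 mm/year.
B spans 8.7 / 0.434 = 20.05 years ≈ 20 growth increments.

20 growth increments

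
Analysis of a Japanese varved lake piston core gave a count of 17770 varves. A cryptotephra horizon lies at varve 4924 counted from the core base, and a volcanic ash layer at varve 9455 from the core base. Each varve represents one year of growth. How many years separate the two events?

4531 yr

9455 − 4924 = 4531 varves lie between the two events.
One varve per year makes the interval 4531 years.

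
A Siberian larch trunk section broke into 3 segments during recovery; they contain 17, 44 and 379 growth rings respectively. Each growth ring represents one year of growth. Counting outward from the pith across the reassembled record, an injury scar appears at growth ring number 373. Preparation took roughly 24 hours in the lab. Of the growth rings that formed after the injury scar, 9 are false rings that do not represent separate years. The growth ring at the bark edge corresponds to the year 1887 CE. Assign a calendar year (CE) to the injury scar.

1829 CE

Total growth rings = 17 + 44 + 379 = 440.
440 − 373 = 67 growth rings lie beyond the injury scar toward the bark edge.
Removing the 9 false growth rings leaves 67 − 9 = 58 true growth rings beyond the injury scar.
The growth ring at the bark edge is 1887 CE, so the injury scar dates to 1887 − 58 = 1829 CE.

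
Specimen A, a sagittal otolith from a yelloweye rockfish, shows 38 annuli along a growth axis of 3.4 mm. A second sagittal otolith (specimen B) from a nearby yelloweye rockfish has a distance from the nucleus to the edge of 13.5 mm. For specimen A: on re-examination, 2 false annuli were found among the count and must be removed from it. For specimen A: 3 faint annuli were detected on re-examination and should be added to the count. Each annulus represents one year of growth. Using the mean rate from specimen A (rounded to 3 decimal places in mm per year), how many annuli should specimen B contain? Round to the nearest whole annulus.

155 annuli

Specimen A: correcting the raw count gives 38 − 2 + 3 = 39 true annuli.
A: Mean rate = 3.4 mm / 39 years ≈ 0.087 mm/year.
For B, 13.5 / 0.087 = 155.17 years ≈ 155 annuli.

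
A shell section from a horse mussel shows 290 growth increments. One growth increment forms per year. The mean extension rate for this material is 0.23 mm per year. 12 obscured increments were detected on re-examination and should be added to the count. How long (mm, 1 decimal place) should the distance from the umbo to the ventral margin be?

69.5 mm

After corrections the count is 290 + 12 = 302 growth increments.
302 years at 0.23 mm/year gives 0.23 × 302 = 69.5 mm.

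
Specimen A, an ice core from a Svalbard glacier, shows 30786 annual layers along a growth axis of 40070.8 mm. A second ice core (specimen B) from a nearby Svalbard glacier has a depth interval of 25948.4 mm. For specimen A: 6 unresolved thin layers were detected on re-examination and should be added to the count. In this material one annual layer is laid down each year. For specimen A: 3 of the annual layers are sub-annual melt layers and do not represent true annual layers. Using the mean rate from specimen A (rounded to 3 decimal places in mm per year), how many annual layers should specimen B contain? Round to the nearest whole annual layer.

Specimen A: correcting the raw count gives 30786 − 3 + 6 = 30789 true annual layers.
A: Mean rate = 40070.8 mm / 30789 years ≈ 1.301 mm per year.
For B, 25948.4 / 1.301 = 19944.97 years ≈ 19945 annual layers.

19945 annual layers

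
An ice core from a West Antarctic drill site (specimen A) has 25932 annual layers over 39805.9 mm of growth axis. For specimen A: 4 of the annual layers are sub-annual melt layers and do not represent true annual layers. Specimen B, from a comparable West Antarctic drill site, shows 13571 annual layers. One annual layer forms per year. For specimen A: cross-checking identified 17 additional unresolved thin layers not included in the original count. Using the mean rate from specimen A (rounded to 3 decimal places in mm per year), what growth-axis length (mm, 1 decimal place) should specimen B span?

20817.9 mm

Specimen A: true annual layer count = 25932 − 4 + 17 = 25945.
A: Mean rate = 39805.9 mm / 25945 years ≈ 1.534 mm/yr.
B's length ≈ 1.534 × 13571 = 20817.9 mm.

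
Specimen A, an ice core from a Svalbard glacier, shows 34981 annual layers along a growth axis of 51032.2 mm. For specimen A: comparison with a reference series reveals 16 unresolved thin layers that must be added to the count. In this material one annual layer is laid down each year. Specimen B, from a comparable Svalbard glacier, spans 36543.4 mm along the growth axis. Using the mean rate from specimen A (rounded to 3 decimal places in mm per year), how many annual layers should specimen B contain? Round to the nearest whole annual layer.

25064 annual layers

Specimen A: true annual layer count = 34981 + 16 = 34997.
A: 51032.2 mm over 34997 years gives 51032.2 / 34997 ≈ 1.458 mm per year.
For B, 36543.4 / 1.458 = 25064.06 years ≈ 25064 annual layers.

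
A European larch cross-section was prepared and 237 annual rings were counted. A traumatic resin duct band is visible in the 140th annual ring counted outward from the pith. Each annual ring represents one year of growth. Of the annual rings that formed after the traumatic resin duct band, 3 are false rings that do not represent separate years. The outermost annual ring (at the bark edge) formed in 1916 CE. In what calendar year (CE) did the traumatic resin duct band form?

The traumatic resin duct band sits at annual ring 140 from the pith, so 237 − 140 = 97 annual rings formed after it.
97 − 3 false = 94 true annual rings after the traumatic resin duct band.
Counting back 94 years from 1916 CE places the traumatic resin duct band in 1916 − 94 = 1822 CE.

1822 CE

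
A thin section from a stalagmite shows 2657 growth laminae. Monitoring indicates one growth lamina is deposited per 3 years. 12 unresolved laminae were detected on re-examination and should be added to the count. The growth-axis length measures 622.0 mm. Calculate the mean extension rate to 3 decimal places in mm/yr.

0.078 mm/yr

Adjusted count: 2657 + 12 = 2669 growth laminae.
Multiplying by 3 years per growth lamina: 2669 × 3 = 8007 years.
Extension rate ≈ 622.0 / 8007 = 0.078 mm/yr.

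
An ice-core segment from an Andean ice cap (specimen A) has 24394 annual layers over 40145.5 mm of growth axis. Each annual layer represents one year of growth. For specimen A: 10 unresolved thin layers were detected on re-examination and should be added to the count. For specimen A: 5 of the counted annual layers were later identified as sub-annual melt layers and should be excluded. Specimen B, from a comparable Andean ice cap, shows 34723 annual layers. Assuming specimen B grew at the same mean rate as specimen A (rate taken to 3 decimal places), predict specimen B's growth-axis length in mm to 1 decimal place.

57119.3 mm

Specimen A: adjusted count: 24394 − 5 + 10 = 24399 annual layers.
A: Mean rate = 40145.5 mm / 24399 years ≈ 1.645 mm/yr.
B's length ≈ 1.645 × 34723 = 57119.3 mm.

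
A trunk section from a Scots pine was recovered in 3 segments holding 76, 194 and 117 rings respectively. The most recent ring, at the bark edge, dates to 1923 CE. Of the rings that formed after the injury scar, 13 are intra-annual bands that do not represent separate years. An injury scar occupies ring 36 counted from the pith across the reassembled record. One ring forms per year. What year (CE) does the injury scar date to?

1585 CE

Total rings = 76 + 194 + 117 = 387.
The injury scar sits at ring 36 from the pith, so 387 − 36 = 351 rings formed after it.
Removing the 13 false rings leaves 351 − 13 = 338 true rings beyond the injury scar.
Counting back 338 years from 1923 CE places the injury scar in 1923 − 338 = 1585 CE.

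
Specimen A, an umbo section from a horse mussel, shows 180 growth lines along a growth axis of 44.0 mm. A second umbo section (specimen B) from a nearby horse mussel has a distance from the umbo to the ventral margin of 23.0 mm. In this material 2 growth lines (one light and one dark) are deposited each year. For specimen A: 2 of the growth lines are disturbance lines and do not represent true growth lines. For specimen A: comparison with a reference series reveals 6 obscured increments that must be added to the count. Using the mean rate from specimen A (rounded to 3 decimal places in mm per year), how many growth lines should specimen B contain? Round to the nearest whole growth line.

96 growth lines

Specimen A: correcting the raw count gives 180 − 2 + 6 = 184 true growth lines.
Specimen A: dividing by 2 growth lines per year: 184 / 2 = 92 years.
A: Mean rate = 44.0 mm / 92 years ≈ 0.478 mm/year.
B spans 23.0 / 0.478 = 48.12 years; at 2 growth lines per year that is 48.12 × 2 ≈ 96 growth lines.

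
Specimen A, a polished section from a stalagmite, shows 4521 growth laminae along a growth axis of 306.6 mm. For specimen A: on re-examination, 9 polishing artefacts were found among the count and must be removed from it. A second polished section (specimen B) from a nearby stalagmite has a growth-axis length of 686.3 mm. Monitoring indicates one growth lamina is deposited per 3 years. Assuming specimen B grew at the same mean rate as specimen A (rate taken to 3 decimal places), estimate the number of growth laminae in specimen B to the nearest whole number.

Specimen A: correcting the raw count gives 4521 − 9 = 4512 true growth laminae.
Specimen A: 4512 growth laminae at 3 years each span 4512 × 3 = 13536 years.
A: Extension rate ≈ 306.6 / 13536 = 0.023 mm per year.
For B, 686.3 / 0.023 = 29839.13 years; at 3 years per growth lamina that is 29839.13 / 3 ≈ 9946 growth laminae.

9946 growth laminae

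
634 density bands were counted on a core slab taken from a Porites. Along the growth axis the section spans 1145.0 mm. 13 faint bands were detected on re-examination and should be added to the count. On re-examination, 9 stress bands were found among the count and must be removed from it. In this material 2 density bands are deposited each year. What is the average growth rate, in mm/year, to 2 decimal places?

After corrections the count is 634 − 9 + 13 = 638 density bands.
Dividing by 2 density bands per year: 638 / 2 = 319 years.
Extension rate ≈ 1145.0 / 319 = 3.59 mm/year.

3.59 mm/year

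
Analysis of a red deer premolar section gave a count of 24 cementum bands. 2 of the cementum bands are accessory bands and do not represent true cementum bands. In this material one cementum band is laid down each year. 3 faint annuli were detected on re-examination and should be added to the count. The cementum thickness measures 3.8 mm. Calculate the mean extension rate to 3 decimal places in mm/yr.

True cementum band count = 24 − 2 + 3 = 25.
3.8 mm over 25 years gives 3.8 / 25 ≈ 0.152 mm/yr.

0.152 mm/yr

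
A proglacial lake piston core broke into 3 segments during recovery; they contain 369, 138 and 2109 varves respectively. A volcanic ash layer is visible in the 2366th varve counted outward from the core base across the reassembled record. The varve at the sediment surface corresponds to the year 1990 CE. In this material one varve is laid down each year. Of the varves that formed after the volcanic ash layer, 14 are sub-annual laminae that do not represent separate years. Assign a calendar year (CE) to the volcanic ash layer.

Total varves = 369 + 138 + 2109 = 2616.
The volcanic ash layer sits at varve 2366 from the core base, so 2616 − 2366 = 250 varves formed after it.
Removing the 14 false varves leaves 250 − 14 = 236 true varves beyond the volcanic ash layer.
1990 − 236 = 1754 CE.

1754 CE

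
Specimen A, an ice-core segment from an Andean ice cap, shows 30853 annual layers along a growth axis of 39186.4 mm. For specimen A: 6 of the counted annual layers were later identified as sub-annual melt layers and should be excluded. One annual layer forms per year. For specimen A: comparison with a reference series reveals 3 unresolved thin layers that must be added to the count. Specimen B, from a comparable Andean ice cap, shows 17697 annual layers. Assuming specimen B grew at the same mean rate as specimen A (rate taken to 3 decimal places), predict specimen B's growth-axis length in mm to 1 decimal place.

Specimen A: after corrections the count is 30853 − 6 + 3 = 30850 annual layers.
A: Extension rate ≈ 39186.4 / 30850 = 1.270 mm/yr.
Length of B = 1.270 × 17697 = 22475.2 mm.

22475.2 mm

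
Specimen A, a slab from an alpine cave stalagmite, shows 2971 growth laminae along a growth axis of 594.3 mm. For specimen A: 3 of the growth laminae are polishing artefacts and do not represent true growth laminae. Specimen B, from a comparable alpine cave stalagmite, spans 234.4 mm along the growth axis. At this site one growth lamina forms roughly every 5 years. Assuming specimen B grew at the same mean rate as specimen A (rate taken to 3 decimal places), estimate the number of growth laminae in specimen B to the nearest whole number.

1172 growth laminae

Specimen A: adjusted count: 2971 − 3 = 2968 growth laminae.
Specimen A: at 5 years per growth lamina, 2968 × 5 = 14840 years.
A: Mean rate = 594.3 mm / 14840 years ≈ 0.040 mm per year.
Specimen B: 234.4 mm / 0.040 mm per year = 5860.00 years; at 5 years per growth lamina that is 5860.00 / 5 ≈ 1172 growth laminae.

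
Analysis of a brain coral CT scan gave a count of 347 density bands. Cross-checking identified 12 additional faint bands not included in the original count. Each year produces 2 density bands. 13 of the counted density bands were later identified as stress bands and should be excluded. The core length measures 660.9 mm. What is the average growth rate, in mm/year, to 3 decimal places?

After corrections the count is 347 − 13 + 12 = 346 density bands.
With 2 density bands per year, 346 / 2 = 173 years.
Extension rate ≈ 660.9 / 173 = 3.820 mm/year.

3.820 mm/year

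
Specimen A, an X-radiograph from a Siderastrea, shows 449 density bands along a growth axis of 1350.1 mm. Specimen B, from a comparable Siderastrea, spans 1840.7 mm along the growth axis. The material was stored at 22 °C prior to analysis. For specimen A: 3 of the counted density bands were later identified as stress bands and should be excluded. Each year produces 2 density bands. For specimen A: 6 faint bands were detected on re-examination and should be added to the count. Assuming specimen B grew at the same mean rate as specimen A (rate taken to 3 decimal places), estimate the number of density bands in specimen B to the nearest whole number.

616 density bands

Specimen A: correcting the raw count gives 449 − 3 + 6 = 452 true density bands.
Specimen A: with 2 density bands per year, 452 / 2 = 226 years.
A: Extension rate ≈ 1350.1 / 226 = 5.974 mm/year.
Specimen B: 1840.7 mm / 5.974 mm per year = 308.12 years; at 2 density bands per year that is 308.12 × 2 ≈ 616 density bands.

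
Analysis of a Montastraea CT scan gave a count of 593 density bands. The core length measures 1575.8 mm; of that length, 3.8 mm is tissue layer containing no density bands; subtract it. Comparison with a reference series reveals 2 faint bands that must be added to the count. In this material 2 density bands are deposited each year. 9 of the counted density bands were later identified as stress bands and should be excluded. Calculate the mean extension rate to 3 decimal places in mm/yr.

After corrections the count is 593 − 9 + 2 = 586 density bands.
With 2 density bands per year, 586 / 2 = 293 years.
Net length = 1575.8 − 3.8 = 1572.0 mm.
1572.0 mm over 293 years gives 1572.0 / 293 ≈ 5.365 mm/yr.

5.365 mm/yr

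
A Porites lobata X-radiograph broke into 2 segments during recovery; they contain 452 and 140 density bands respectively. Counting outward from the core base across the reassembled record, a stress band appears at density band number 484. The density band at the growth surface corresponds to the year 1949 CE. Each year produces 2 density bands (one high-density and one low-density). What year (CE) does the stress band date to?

Total density bands = 452 + 140 = 592.
592 − 484 = 108 density bands lie beyond the stress band toward the growth surface.
Dividing by 2 density bands per year: 108 / 2 = 54 years.
Counting back 54 years from 1949 CE places the stress band in 1949 − 54 = 1895 CE.

1895 CE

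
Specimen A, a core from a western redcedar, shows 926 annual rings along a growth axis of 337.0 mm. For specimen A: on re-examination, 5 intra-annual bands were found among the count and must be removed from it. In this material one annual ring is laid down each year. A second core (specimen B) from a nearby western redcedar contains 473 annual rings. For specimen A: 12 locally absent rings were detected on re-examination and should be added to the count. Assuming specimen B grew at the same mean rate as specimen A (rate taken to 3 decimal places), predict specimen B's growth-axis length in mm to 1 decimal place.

Specimen A: true annual ring count = 926 − 5 + 12 = 933.
A: 337.0 mm over 933 years gives 337.0 / 933 ≈ 0.361 mm/year.
Length of B = 0.361 × 473 = 170.8 mm.

170.8 mm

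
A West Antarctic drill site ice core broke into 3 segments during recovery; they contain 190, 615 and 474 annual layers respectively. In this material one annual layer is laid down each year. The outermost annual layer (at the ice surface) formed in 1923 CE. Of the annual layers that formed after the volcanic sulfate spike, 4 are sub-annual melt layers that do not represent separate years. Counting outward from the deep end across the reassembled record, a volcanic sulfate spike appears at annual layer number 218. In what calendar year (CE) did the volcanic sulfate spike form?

866 CE

Total annual layers = 190 + 615 + 474 = 1279.
The volcanic sulfate spike sits at annual layer 218 from the deep end, so 1279 − 218 = 1061 annual layers formed after it.
Removing the 4 false annual layers leaves 1061 − 4 = 1057 true annual layers beyond the volcanic sulfate spike.
The annual layer at the ice surface is 1923 CE, so the volcanic sulfate spike dates to 1923 − 1057 = 866 CE.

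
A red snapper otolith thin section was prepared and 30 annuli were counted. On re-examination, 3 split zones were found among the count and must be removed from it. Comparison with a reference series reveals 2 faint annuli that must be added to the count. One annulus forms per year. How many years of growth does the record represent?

29 years

Correcting the raw count gives 30 − 3 + 2 = 29 true annuli.
With a one-to-one annulus periodicity this is 29 years.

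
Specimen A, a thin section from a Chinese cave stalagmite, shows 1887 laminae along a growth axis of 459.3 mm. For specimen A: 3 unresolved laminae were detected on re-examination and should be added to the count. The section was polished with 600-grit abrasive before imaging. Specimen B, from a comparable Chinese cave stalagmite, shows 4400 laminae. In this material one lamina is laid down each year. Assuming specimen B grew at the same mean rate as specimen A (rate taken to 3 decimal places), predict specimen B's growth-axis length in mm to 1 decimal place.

Specimen A: true lamina count = 1887 + 3 = 1890.
A: Extension rate ≈ 459.3 / 1890 = 0.243 mm/yr.
Length of B = 0.243 × 4400 = 1069.2 mm.

1069.2 mm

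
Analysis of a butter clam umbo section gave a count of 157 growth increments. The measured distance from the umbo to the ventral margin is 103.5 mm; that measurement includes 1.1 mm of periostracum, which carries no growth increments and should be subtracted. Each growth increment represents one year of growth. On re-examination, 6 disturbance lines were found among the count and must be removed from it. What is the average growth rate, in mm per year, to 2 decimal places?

0.68 mm per year

After corrections the count is 157 − 6 = 151 growth increments.
Removing the 1.1 mm offcut leaves 103.5 − 1.1 = 102.4 mm.
Mean rate = 102.4 mm / 151 years ≈ 0.68 mm per year.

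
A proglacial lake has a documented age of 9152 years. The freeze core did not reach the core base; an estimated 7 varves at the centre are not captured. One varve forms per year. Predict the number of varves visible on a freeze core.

Expected varves over 9152 years: 9152.
Less the 7 uncaptured varves: 9152 − 7 = 9145.

9145 varves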